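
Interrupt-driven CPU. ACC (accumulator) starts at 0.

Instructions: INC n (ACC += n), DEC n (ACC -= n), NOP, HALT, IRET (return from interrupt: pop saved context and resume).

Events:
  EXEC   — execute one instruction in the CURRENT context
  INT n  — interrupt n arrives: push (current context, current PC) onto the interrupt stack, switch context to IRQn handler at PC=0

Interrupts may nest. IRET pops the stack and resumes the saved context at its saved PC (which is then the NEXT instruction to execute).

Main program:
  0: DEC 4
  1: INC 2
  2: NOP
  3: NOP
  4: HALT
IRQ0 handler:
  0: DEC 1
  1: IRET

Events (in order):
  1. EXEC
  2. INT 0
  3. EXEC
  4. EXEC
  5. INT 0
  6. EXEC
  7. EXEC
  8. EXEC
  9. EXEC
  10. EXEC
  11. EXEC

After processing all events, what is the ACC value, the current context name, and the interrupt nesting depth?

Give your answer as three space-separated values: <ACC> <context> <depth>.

Event 1 (EXEC): [MAIN] PC=0: DEC 4 -> ACC=-4
Event 2 (INT 0): INT 0 arrives: push (MAIN, PC=1), enter IRQ0 at PC=0 (depth now 1)
Event 3 (EXEC): [IRQ0] PC=0: DEC 1 -> ACC=-5
Event 4 (EXEC): [IRQ0] PC=1: IRET -> resume MAIN at PC=1 (depth now 0)
Event 5 (INT 0): INT 0 arrives: push (MAIN, PC=1), enter IRQ0 at PC=0 (depth now 1)
Event 6 (EXEC): [IRQ0] PC=0: DEC 1 -> ACC=-6
Event 7 (EXEC): [IRQ0] PC=1: IRET -> resume MAIN at PC=1 (depth now 0)
Event 8 (EXEC): [MAIN] PC=1: INC 2 -> ACC=-4
Event 9 (EXEC): [MAIN] PC=2: NOP
Event 10 (EXEC): [MAIN] PC=3: NOP
Event 11 (EXEC): [MAIN] PC=4: HALT

Answer: -4 MAIN 0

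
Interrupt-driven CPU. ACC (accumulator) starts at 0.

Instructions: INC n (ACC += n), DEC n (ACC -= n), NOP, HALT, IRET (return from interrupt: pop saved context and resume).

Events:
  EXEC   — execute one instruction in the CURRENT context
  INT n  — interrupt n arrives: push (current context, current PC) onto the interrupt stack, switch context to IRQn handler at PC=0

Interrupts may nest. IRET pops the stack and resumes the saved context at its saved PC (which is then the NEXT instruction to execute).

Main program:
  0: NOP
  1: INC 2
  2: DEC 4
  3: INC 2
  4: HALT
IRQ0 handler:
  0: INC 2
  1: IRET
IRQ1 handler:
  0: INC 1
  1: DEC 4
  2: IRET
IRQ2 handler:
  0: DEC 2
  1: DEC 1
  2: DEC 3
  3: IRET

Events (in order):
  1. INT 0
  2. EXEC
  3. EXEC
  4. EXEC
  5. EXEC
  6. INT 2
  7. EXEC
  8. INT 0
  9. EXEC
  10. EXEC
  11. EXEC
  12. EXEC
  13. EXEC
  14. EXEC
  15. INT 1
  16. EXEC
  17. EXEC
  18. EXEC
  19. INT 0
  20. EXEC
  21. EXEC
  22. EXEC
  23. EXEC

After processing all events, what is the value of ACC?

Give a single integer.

Answer: -3

Derivation:
Event 1 (INT 0): INT 0 arrives: push (MAIN, PC=0), enter IRQ0 at PC=0 (depth now 1)
Event 2 (EXEC): [IRQ0] PC=0: INC 2 -> ACC=2
Event 3 (EXEC): [IRQ0] PC=1: IRET -> resume MAIN at PC=0 (depth now 0)
Event 4 (EXEC): [MAIN] PC=0: NOP
Event 5 (EXEC): [MAIN] PC=1: INC 2 -> ACC=4
Event 6 (INT 2): INT 2 arrives: push (MAIN, PC=2), enter IRQ2 at PC=0 (depth now 1)
Event 7 (EXEC): [IRQ2] PC=0: DEC 2 -> ACC=2
Event 8 (INT 0): INT 0 arrives: push (IRQ2, PC=1), enter IRQ0 at PC=0 (depth now 2)
Event 9 (EXEC): [IRQ0] PC=0: INC 2 -> ACC=4
Event 10 (EXEC): [IRQ0] PC=1: IRET -> resume IRQ2 at PC=1 (depth now 1)
Event 11 (EXEC): [IRQ2] PC=1: DEC 1 -> ACC=3
Event 12 (EXEC): [IRQ2] PC=2: DEC 3 -> ACC=0
Event 13 (EXEC): [IRQ2] PC=3: IRET -> resume MAIN at PC=2 (depth now 0)
Event 14 (EXEC): [MAIN] PC=2: DEC 4 -> ACC=-4
Event 15 (INT 1): INT 1 arrives: push (MAIN, PC=3), enter IRQ1 at PC=0 (depth now 1)
Event 16 (EXEC): [IRQ1] PC=0: INC 1 -> ACC=-3
Event 17 (EXEC): [IRQ1] PC=1: DEC 4 -> ACC=-7
Event 18 (EXEC): [IRQ1] PC=2: IRET -> resume MAIN at PC=3 (depth now 0)
Event 19 (INT 0): INT 0 arrives: push (MAIN, PC=3), enter IRQ0 at PC=0 (depth now 1)
Event 20 (EXEC): [IRQ0] PC=0: INC 2 -> ACC=-5
Event 21 (EXEC): [IRQ0] PC=1: IRET -> resume MAIN at PC=3 (depth now 0)
Event 22 (EXEC): [MAIN] PC=3: INC 2 -> ACC=-3
Event 23 (EXEC): [MAIN] PC=4: HALT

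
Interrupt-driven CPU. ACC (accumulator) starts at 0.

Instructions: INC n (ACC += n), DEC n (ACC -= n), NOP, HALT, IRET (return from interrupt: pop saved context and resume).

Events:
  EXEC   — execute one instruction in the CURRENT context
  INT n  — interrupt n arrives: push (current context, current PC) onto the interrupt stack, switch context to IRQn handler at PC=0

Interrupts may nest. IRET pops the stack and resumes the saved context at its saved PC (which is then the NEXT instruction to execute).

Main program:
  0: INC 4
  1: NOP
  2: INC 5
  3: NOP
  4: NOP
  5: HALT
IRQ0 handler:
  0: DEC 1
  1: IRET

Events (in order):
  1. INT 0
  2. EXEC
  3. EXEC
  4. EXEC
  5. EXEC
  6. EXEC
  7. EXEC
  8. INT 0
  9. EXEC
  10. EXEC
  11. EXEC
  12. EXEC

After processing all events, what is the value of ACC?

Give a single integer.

Event 1 (INT 0): INT 0 arrives: push (MAIN, PC=0), enter IRQ0 at PC=0 (depth now 1)
Event 2 (EXEC): [IRQ0] PC=0: DEC 1 -> ACC=-1
Event 3 (EXEC): [IRQ0] PC=1: IRET -> resume MAIN at PC=0 (depth now 0)
Event 4 (EXEC): [MAIN] PC=0: INC 4 -> ACC=3
Event 5 (EXEC): [MAIN] PC=1: NOP
Event 6 (EXEC): [MAIN] PC=2: INC 5 -> ACC=8
Event 7 (EXEC): [MAIN] PC=3: NOP
Event 8 (INT 0): INT 0 arrives: push (MAIN, PC=4), enter IRQ0 at PC=0 (depth now 1)
Event 9 (EXEC): [IRQ0] PC=0: DEC 1 -> ACC=7
Event 10 (EXEC): [IRQ0] PC=1: IRET -> resume MAIN at PC=4 (depth now 0)
Event 11 (EXEC): [MAIN] PC=4: NOP
Event 12 (EXEC): [MAIN] PC=5: HALT

Answer: 7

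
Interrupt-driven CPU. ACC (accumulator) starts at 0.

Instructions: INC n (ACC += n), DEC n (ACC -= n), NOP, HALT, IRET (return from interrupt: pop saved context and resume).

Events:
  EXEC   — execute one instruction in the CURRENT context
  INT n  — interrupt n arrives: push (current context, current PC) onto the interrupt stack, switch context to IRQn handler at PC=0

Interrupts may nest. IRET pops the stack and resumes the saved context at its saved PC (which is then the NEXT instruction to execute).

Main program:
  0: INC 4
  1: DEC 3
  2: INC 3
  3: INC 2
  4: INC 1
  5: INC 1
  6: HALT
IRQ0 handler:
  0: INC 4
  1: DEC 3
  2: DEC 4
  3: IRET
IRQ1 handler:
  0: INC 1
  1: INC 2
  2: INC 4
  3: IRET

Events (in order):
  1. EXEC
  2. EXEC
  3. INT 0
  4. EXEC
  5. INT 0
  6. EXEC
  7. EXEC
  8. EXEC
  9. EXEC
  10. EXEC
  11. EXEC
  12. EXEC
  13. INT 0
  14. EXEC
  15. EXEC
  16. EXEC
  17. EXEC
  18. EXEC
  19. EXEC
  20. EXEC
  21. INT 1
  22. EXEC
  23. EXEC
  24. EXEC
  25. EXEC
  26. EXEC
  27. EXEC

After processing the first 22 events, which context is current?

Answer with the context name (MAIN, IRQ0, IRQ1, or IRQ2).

Event 1 (EXEC): [MAIN] PC=0: INC 4 -> ACC=4
Event 2 (EXEC): [MAIN] PC=1: DEC 3 -> ACC=1
Event 3 (INT 0): INT 0 arrives: push (MAIN, PC=2), enter IRQ0 at PC=0 (depth now 1)
Event 4 (EXEC): [IRQ0] PC=0: INC 4 -> ACC=5
Event 5 (INT 0): INT 0 arrives: push (IRQ0, PC=1), enter IRQ0 at PC=0 (depth now 2)
Event 6 (EXEC): [IRQ0] PC=0: INC 4 -> ACC=9
Event 7 (EXEC): [IRQ0] PC=1: DEC 3 -> ACC=6
Event 8 (EXEC): [IRQ0] PC=2: DEC 4 -> ACC=2
Event 9 (EXEC): [IRQ0] PC=3: IRET -> resume IRQ0 at PC=1 (depth now 1)
Event 10 (EXEC): [IRQ0] PC=1: DEC 3 -> ACC=-1
Event 11 (EXEC): [IRQ0] PC=2: DEC 4 -> ACC=-5
Event 12 (EXEC): [IRQ0] PC=3: IRET -> resume MAIN at PC=2 (depth now 0)
Event 13 (INT 0): INT 0 arrives: push (MAIN, PC=2), enter IRQ0 at PC=0 (depth now 1)
Event 14 (EXEC): [IRQ0] PC=0: INC 4 -> ACC=-1
Event 15 (EXEC): [IRQ0] PC=1: DEC 3 -> ACC=-4
Event 16 (EXEC): [IRQ0] PC=2: DEC 4 -> ACC=-8
Event 17 (EXEC): [IRQ0] PC=3: IRET -> resume MAIN at PC=2 (depth now 0)
Event 18 (EXEC): [MAIN] PC=2: INC 3 -> ACC=-5
Event 19 (EXEC): [MAIN] PC=3: INC 2 -> ACC=-3
Event 20 (EXEC): [MAIN] PC=4: INC 1 -> ACC=-2
Event 21 (INT 1): INT 1 arrives: push (MAIN, PC=5), enter IRQ1 at PC=0 (depth now 1)
Event 22 (EXEC): [IRQ1] PC=0: INC 1 -> ACC=-1

Answer: IRQ1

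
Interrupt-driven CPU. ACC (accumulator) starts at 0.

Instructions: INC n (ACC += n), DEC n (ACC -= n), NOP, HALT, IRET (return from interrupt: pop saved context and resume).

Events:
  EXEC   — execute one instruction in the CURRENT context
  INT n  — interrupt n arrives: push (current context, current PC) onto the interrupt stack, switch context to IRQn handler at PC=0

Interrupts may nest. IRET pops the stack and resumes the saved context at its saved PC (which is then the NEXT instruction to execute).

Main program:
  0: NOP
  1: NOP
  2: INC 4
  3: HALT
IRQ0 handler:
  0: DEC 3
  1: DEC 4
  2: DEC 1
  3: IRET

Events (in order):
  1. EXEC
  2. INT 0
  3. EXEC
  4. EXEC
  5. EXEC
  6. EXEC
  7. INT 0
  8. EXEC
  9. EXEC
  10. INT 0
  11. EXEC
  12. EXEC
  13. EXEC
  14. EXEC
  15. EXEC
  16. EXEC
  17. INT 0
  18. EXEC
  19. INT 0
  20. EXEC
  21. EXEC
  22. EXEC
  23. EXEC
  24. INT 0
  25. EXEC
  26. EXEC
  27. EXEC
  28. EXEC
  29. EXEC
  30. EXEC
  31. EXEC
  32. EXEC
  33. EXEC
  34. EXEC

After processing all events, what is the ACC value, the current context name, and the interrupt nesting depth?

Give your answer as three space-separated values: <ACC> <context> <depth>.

Event 1 (EXEC): [MAIN] PC=0: NOP
Event 2 (INT 0): INT 0 arrives: push (MAIN, PC=1), enter IRQ0 at PC=0 (depth now 1)
Event 3 (EXEC): [IRQ0] PC=0: DEC 3 -> ACC=-3
Event 4 (EXEC): [IRQ0] PC=1: DEC 4 -> ACC=-7
Event 5 (EXEC): [IRQ0] PC=2: DEC 1 -> ACC=-8
Event 6 (EXEC): [IRQ0] PC=3: IRET -> resume MAIN at PC=1 (depth now 0)
Event 7 (INT 0): INT 0 arrives: push (MAIN, PC=1), enter IRQ0 at PC=0 (depth now 1)
Event 8 (EXEC): [IRQ0] PC=0: DEC 3 -> ACC=-11
Event 9 (EXEC): [IRQ0] PC=1: DEC 4 -> ACC=-15
Event 10 (INT 0): INT 0 arrives: push (IRQ0, PC=2), enter IRQ0 at PC=0 (depth now 2)
Event 11 (EXEC): [IRQ0] PC=0: DEC 3 -> ACC=-18
Event 12 (EXEC): [IRQ0] PC=1: DEC 4 -> ACC=-22
Event 13 (EXEC): [IRQ0] PC=2: DEC 1 -> ACC=-23
Event 14 (EXEC): [IRQ0] PC=3: IRET -> resume IRQ0 at PC=2 (depth now 1)
Event 15 (EXEC): [IRQ0] PC=2: DEC 1 -> ACC=-24
Event 16 (EXEC): [IRQ0] PC=3: IRET -> resume MAIN at PC=1 (depth now 0)
Event 17 (INT 0): INT 0 arrives: push (MAIN, PC=1), enter IRQ0 at PC=0 (depth now 1)
Event 18 (EXEC): [IRQ0] PC=0: DEC 3 -> ACC=-27
Event 19 (INT 0): INT 0 arrives: push (IRQ0, PC=1), enter IRQ0 at PC=0 (depth now 2)
Event 20 (EXEC): [IRQ0] PC=0: DEC 3 -> ACC=-30
Event 21 (EXEC): [IRQ0] PC=1: DEC 4 -> ACC=-34
Event 22 (EXEC): [IRQ0] PC=2: DEC 1 -> ACC=-35
Event 23 (EXEC): [IRQ0] PC=3: IRET -> resume IRQ0 at PC=1 (depth now 1)
Event 24 (INT 0): INT 0 arrives: push (IRQ0, PC=1), enter IRQ0 at PC=0 (depth now 2)
Event 25 (EXEC): [IRQ0] PC=0: DEC 3 -> ACC=-38
Event 26 (EXEC): [IRQ0] PC=1: DEC 4 -> ACC=-42
Event 27 (EXEC): [IRQ0] PC=2: DEC 1 -> ACC=-43
Event 28 (EXEC): [IRQ0] PC=3: IRET -> resume IRQ0 at PC=1 (depth now 1)
Event 29 (EXEC): [IRQ0] PC=1: DEC 4 -> ACC=-47
Event 30 (EXEC): [IRQ0] PC=2: DEC 1 -> ACC=-48
Event 31 (EXEC): [IRQ0] PC=3: IRET -> resume MAIN at PC=1 (depth now 0)
Event 32 (EXEC): [MAIN] PC=1: NOP
Event 33 (EXEC): [MAIN] PC=2: INC 4 -> ACC=-44
Event 34 (EXEC): [MAIN] PC=3: HALT

Answer: -44 MAIN 0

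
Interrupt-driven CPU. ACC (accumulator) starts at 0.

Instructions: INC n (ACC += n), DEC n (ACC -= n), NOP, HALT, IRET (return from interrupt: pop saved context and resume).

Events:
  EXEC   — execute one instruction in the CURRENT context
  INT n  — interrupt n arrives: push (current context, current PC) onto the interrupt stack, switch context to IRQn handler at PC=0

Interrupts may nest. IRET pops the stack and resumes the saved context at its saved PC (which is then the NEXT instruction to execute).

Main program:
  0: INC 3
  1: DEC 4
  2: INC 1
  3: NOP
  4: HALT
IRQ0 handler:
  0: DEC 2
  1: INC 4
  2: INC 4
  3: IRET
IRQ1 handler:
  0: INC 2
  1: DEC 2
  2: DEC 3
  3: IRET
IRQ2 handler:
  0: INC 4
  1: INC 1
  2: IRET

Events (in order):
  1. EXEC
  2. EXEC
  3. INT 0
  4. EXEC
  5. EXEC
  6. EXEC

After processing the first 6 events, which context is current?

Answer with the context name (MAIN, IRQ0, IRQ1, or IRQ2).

Event 1 (EXEC): [MAIN] PC=0: INC 3 -> ACC=3
Event 2 (EXEC): [MAIN] PC=1: DEC 4 -> ACC=-1
Event 3 (INT 0): INT 0 arrives: push (MAIN, PC=2), enter IRQ0 at PC=0 (depth now 1)
Event 4 (EXEC): [IRQ0] PC=0: DEC 2 -> ACC=-3
Event 5 (EXEC): [IRQ0] PC=1: INC 4 -> ACC=1
Event 6 (EXEC): [IRQ0] PC=2: INC 4 -> ACC=5

Answer: IRQ0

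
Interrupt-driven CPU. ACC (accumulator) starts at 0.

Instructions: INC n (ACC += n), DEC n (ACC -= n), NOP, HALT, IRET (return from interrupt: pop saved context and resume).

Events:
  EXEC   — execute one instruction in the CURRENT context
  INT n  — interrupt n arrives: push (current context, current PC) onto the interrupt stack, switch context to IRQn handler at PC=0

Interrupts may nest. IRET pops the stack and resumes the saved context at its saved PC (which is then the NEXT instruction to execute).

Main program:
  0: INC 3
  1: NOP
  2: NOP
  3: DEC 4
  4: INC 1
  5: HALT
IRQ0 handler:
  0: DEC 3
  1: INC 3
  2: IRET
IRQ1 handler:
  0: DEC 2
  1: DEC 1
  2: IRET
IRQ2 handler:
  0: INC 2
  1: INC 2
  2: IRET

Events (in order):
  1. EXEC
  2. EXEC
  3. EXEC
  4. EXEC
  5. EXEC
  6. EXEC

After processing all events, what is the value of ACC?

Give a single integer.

Answer: 0

Derivation:
Event 1 (EXEC): [MAIN] PC=0: INC 3 -> ACC=3
Event 2 (EXEC): [MAIN] PC=1: NOP
Event 3 (EXEC): [MAIN] PC=2: NOP
Event 4 (EXEC): [MAIN] PC=3: DEC 4 -> ACC=-1
Event 5 (EXEC): [MAIN] PC=4: INC 1 -> ACC=0
Event 6 (EXEC): [MAIN] PC=5: HALT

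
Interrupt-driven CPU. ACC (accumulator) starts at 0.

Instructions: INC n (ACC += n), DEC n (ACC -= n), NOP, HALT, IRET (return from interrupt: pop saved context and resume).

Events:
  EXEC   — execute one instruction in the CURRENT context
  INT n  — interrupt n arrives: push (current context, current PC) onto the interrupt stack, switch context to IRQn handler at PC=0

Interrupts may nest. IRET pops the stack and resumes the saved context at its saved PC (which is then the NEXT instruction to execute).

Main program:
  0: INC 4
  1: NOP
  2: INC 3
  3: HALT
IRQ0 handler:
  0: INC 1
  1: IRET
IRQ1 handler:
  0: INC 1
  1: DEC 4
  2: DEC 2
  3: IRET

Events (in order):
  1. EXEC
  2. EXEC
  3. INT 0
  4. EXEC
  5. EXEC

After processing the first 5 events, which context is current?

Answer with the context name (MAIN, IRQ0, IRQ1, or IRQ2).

Answer: MAIN

Derivation:
Event 1 (EXEC): [MAIN] PC=0: INC 4 -> ACC=4
Event 2 (EXEC): [MAIN] PC=1: NOP
Event 3 (INT 0): INT 0 arrives: push (MAIN, PC=2), enter IRQ0 at PC=0 (depth now 1)
Event 4 (EXEC): [IRQ0] PC=0: INC 1 -> ACC=5
Event 5 (EXEC): [IRQ0] PC=1: IRET -> resume MAIN at PC=2 (depth now 0)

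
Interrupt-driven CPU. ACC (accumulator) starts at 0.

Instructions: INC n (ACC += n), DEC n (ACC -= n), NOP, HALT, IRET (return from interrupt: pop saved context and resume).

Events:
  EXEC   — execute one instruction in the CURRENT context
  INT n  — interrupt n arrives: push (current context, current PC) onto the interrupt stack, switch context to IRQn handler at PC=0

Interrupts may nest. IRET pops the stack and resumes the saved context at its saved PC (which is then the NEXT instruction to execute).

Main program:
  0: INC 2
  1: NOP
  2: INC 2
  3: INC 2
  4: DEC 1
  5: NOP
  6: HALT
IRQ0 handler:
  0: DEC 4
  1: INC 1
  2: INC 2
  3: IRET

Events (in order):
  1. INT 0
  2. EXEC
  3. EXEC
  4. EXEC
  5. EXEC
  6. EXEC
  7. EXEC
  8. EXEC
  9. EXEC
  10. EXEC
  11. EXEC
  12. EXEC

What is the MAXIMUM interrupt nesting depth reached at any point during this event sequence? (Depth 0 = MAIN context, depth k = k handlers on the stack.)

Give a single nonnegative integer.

Event 1 (INT 0): INT 0 arrives: push (MAIN, PC=0), enter IRQ0 at PC=0 (depth now 1) [depth=1]
Event 2 (EXEC): [IRQ0] PC=0: DEC 4 -> ACC=-4 [depth=1]
Event 3 (EXEC): [IRQ0] PC=1: INC 1 -> ACC=-3 [depth=1]
Event 4 (EXEC): [IRQ0] PC=2: INC 2 -> ACC=-1 [depth=1]
Event 5 (EXEC): [IRQ0] PC=3: IRET -> resume MAIN at PC=0 (depth now 0) [depth=0]
Event 6 (EXEC): [MAIN] PC=0: INC 2 -> ACC=1 [depth=0]
Event 7 (EXEC): [MAIN] PC=1: NOP [depth=0]
Event 8 (EXEC): [MAIN] PC=2: INC 2 -> ACC=3 [depth=0]
Event 9 (EXEC): [MAIN] PC=3: INC 2 -> ACC=5 [depth=0]
Event 10 (EXEC): [MAIN] PC=4: DEC 1 -> ACC=4 [depth=0]
Event 11 (EXEC): [MAIN] PC=5: NOP [depth=0]
Event 12 (EXEC): [MAIN] PC=6: HALT [depth=0]
Max depth observed: 1

Answer: 1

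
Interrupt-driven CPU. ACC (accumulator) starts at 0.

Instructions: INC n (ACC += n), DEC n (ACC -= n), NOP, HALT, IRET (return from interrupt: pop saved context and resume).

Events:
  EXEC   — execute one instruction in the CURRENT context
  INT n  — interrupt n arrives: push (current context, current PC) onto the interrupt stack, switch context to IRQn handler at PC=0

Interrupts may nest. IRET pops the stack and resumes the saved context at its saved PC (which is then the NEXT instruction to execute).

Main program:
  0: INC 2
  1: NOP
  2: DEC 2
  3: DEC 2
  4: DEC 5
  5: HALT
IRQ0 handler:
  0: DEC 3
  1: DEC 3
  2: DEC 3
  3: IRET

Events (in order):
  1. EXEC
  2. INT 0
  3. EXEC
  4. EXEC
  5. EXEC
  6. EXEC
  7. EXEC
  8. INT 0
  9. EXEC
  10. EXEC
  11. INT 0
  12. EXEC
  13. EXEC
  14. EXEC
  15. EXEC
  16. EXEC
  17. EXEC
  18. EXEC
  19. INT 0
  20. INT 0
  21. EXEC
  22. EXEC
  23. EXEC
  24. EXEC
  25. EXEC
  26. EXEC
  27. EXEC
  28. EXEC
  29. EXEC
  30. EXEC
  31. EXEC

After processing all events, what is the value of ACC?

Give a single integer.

Event 1 (EXEC): [MAIN] PC=0: INC 2 -> ACC=2
Event 2 (INT 0): INT 0 arrives: push (MAIN, PC=1), enter IRQ0 at PC=0 (depth now 1)
Event 3 (EXEC): [IRQ0] PC=0: DEC 3 -> ACC=-1
Event 4 (EXEC): [IRQ0] PC=1: DEC 3 -> ACC=-4
Event 5 (EXEC): [IRQ0] PC=2: DEC 3 -> ACC=-7
Event 6 (EXEC): [IRQ0] PC=3: IRET -> resume MAIN at PC=1 (depth now 0)
Event 7 (EXEC): [MAIN] PC=1: NOP
Event 8 (INT 0): INT 0 arrives: push (MAIN, PC=2), enter IRQ0 at PC=0 (depth now 1)
Event 9 (EXEC): [IRQ0] PC=0: DEC 3 -> ACC=-10
Event 10 (EXEC): [IRQ0] PC=1: DEC 3 -> ACC=-13
Event 11 (INT 0): INT 0 arrives: push (IRQ0, PC=2), enter IRQ0 at PC=0 (depth now 2)
Event 12 (EXEC): [IRQ0] PC=0: DEC 3 -> ACC=-16
Event 13 (EXEC): [IRQ0] PC=1: DEC 3 -> ACC=-19
Event 14 (EXEC): [IRQ0] PC=2: DEC 3 -> ACC=-22
Event 15 (EXEC): [IRQ0] PC=3: IRET -> resume IRQ0 at PC=2 (depth now 1)
Event 16 (EXEC): [IRQ0] PC=2: DEC 3 -> ACC=-25
Event 17 (EXEC): [IRQ0] PC=3: IRET -> resume MAIN at PC=2 (depth now 0)
Event 18 (EXEC): [MAIN] PC=2: DEC 2 -> ACC=-27
Event 19 (INT 0): INT 0 arrives: push (MAIN, PC=3), enter IRQ0 at PC=0 (depth now 1)
Event 20 (INT 0): INT 0 arrives: push (IRQ0, PC=0), enter IRQ0 at PC=0 (depth now 2)
Event 21 (EXEC): [IRQ0] PC=0: DEC 3 -> ACC=-30
Event 22 (EXEC): [IRQ0] PC=1: DEC 3 -> ACC=-33
Event 23 (EXEC): [IRQ0] PC=2: DEC 3 -> ACC=-36
Event 24 (EXEC): [IRQ0] PC=3: IRET -> resume IRQ0 at PC=0 (depth now 1)
Event 25 (EXEC): [IRQ0] PC=0: DEC 3 -> ACC=-39
Event 26 (EXEC): [IRQ0] PC=1: DEC 3 -> ACC=-42
Event 27 (EXEC): [IRQ0] PC=2: DEC 3 -> ACC=-45
Event 28 (EXEC): [IRQ0] PC=3: IRET -> resume MAIN at PC=3 (depth now 0)
Event 29 (EXEC): [MAIN] PC=3: DEC 2 -> ACC=-47
Event 30 (EXEC): [MAIN] PC=4: DEC 5 -> ACC=-52
Event 31 (EXEC): [MAIN] PC=5: HALT

Answer: -52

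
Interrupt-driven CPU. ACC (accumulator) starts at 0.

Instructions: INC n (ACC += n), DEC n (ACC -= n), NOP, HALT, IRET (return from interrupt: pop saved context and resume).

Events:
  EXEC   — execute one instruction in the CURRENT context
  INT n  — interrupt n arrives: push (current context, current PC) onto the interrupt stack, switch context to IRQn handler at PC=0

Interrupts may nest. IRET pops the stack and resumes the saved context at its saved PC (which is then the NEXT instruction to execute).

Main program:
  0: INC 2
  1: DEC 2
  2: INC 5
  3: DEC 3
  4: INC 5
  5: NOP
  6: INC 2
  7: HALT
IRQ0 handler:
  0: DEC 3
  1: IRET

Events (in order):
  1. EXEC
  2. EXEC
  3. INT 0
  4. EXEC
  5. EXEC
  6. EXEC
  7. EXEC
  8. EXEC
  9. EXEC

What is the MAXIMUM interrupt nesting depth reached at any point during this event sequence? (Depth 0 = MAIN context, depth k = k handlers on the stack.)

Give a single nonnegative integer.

Answer: 1

Derivation:
Event 1 (EXEC): [MAIN] PC=0: INC 2 -> ACC=2 [depth=0]
Event 2 (EXEC): [MAIN] PC=1: DEC 2 -> ACC=0 [depth=0]
Event 3 (INT 0): INT 0 arrives: push (MAIN, PC=2), enter IRQ0 at PC=0 (depth now 1) [depth=1]
Event 4 (EXEC): [IRQ0] PC=0: DEC 3 -> ACC=-3 [depth=1]
Event 5 (EXEC): [IRQ0] PC=1: IRET -> resume MAIN at PC=2 (depth now 0) [depth=0]
Event 6 (EXEC): [MAIN] PC=2: INC 5 -> ACC=2 [depth=0]
Event 7 (EXEC): [MAIN] PC=3: DEC 3 -> ACC=-1 [depth=0]
Event 8 (EXEC): [MAIN] PC=4: INC 5 -> ACC=4 [depth=0]
Event 9 (EXEC): [MAIN] PC=5: NOP [depth=0]
Max depth observed: 1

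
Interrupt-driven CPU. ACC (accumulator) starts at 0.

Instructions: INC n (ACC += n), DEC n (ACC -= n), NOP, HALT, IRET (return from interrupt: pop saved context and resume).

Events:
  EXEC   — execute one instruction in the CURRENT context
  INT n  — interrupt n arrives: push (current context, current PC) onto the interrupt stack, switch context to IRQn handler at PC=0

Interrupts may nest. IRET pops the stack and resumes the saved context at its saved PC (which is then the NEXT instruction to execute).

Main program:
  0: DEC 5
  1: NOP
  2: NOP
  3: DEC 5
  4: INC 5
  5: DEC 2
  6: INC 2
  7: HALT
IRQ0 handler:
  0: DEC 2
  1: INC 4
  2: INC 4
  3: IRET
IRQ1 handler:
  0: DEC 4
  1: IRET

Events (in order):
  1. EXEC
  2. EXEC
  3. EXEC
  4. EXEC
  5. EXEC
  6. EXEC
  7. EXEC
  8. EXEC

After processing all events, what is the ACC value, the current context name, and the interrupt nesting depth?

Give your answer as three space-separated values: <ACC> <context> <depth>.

Event 1 (EXEC): [MAIN] PC=0: DEC 5 -> ACC=-5
Event 2 (EXEC): [MAIN] PC=1: NOP
Event 3 (EXEC): [MAIN] PC=2: NOP
Event 4 (EXEC): [MAIN] PC=3: DEC 5 -> ACC=-10
Event 5 (EXEC): [MAIN] PC=4: INC 5 -> ACC=-5
Event 6 (EXEC): [MAIN] PC=5: DEC 2 -> ACC=-7
Event 7 (EXEC): [MAIN] PC=6: INC 2 -> ACC=-5
Event 8 (EXEC): [MAIN] PC=7: HALT

Answer: -5 MAIN 0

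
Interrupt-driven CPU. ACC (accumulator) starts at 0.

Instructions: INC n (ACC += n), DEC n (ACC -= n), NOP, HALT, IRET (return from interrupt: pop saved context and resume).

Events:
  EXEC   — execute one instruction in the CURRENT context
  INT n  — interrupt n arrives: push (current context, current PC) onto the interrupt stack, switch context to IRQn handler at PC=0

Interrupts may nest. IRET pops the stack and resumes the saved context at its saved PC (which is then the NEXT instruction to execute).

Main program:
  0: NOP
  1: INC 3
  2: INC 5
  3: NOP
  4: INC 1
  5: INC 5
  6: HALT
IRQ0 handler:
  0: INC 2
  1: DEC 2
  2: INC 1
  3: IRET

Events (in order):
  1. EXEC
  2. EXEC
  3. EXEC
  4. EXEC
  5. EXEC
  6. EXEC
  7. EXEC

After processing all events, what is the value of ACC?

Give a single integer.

Answer: 14

Derivation:
Event 1 (EXEC): [MAIN] PC=0: NOP
Event 2 (EXEC): [MAIN] PC=1: INC 3 -> ACC=3
Event 3 (EXEC): [MAIN] PC=2: INC 5 -> ACC=8
Event 4 (EXEC): [MAIN] PC=3: NOP
Event 5 (EXEC): [MAIN] PC=4: INC 1 -> ACC=9
Event 6 (EXEC): [MAIN] PC=5: INC 5 -> ACC=14
Event 7 (EXEC): [MAIN] PC=6: HALT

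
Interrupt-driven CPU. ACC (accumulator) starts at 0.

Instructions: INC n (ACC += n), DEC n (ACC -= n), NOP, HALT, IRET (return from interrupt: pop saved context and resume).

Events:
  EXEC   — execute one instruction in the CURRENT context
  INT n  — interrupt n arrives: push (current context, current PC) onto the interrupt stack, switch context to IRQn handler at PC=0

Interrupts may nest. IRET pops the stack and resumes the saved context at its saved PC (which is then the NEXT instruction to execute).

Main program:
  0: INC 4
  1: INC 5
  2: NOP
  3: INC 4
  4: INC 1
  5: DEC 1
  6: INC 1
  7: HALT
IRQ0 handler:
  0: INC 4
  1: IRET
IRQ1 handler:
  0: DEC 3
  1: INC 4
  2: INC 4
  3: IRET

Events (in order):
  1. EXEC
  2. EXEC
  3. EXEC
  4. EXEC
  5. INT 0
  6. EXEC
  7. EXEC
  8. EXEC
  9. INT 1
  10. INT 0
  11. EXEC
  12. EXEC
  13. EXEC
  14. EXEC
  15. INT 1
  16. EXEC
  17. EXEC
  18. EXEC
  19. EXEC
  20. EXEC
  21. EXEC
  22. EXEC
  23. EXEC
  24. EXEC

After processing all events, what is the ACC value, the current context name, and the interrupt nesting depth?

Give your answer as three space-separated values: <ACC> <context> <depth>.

Event 1 (EXEC): [MAIN] PC=0: INC 4 -> ACC=4
Event 2 (EXEC): [MAIN] PC=1: INC 5 -> ACC=9
Event 3 (EXEC): [MAIN] PC=2: NOP
Event 4 (EXEC): [MAIN] PC=3: INC 4 -> ACC=13
Event 5 (INT 0): INT 0 arrives: push (MAIN, PC=4), enter IRQ0 at PC=0 (depth now 1)
Event 6 (EXEC): [IRQ0] PC=0: INC 4 -> ACC=17
Event 7 (EXEC): [IRQ0] PC=1: IRET -> resume MAIN at PC=4 (depth now 0)
Event 8 (EXEC): [MAIN] PC=4: INC 1 -> ACC=18
Event 9 (INT 1): INT 1 arrives: push (MAIN, PC=5), enter IRQ1 at PC=0 (depth now 1)
Event 10 (INT 0): INT 0 arrives: push (IRQ1, PC=0), enter IRQ0 at PC=0 (depth now 2)
Event 11 (EXEC): [IRQ0] PC=0: INC 4 -> ACC=22
Event 12 (EXEC): [IRQ0] PC=1: IRET -> resume IRQ1 at PC=0 (depth now 1)
Event 13 (EXEC): [IRQ1] PC=0: DEC 3 -> ACC=19
Event 14 (EXEC): [IRQ1] PC=1: INC 4 -> ACC=23
Event 15 (INT 1): INT 1 arrives: push (IRQ1, PC=2), enter IRQ1 at PC=0 (depth now 2)
Event 16 (EXEC): [IRQ1] PC=0: DEC 3 -> ACC=20
Event 17 (EXEC): [IRQ1] PC=1: INC 4 -> ACC=24
Event 18 (EXEC): [IRQ1] PC=2: INC 4 -> ACC=28
Event 19 (EXEC): [IRQ1] PC=3: IRET -> resume IRQ1 at PC=2 (depth now 1)
Event 20 (EXEC): [IRQ1] PC=2: INC 4 -> ACC=32
Event 21 (EXEC): [IRQ1] PC=3: IRET -> resume MAIN at PC=5 (depth now 0)
Event 22 (EXEC): [MAIN] PC=5: DEC 1 -> ACC=31
Event 23 (EXEC): [MAIN] PC=6: INC 1 -> ACC=32
Event 24 (EXEC): [MAIN] PC=7: HALT

Answer: 32 MAIN 0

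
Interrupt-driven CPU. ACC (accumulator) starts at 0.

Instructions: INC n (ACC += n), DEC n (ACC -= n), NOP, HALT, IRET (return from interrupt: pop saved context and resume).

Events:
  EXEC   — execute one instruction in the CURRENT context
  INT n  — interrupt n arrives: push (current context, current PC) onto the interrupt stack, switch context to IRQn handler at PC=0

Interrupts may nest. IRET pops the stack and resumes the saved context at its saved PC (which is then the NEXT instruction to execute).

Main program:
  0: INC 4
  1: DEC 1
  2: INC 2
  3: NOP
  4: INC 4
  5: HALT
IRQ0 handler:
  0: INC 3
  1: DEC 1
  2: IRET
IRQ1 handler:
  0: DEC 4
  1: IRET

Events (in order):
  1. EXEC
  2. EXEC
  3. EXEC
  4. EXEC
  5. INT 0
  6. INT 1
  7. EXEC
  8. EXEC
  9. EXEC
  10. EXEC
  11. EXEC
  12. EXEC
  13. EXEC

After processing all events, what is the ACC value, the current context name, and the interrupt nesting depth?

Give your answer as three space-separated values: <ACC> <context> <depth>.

Answer: 7 MAIN 0

Derivation:
Event 1 (EXEC): [MAIN] PC=0: INC 4 -> ACC=4
Event 2 (EXEC): [MAIN] PC=1: DEC 1 -> ACC=3
Event 3 (EXEC): [MAIN] PC=2: INC 2 -> ACC=5
Event 4 (EXEC): [MAIN] PC=3: NOP
Event 5 (INT 0): INT 0 arrives: push (MAIN, PC=4), enter IRQ0 at PC=0 (depth now 1)
Event 6 (INT 1): INT 1 arrives: push (IRQ0, PC=0), enter IRQ1 at PC=0 (depth now 2)
Event 7 (EXEC): [IRQ1] PC=0: DEC 4 -> ACC=1
Event 8 (EXEC): [IRQ1] PC=1: IRET -> resume IRQ0 at PC=0 (depth now 1)
Event 9 (EXEC): [IRQ0] PC=0: INC 3 -> ACC=4
Event 10 (EXEC): [IRQ0] PC=1: DEC 1 -> ACC=3
Event 11 (EXEC): [IRQ0] PC=2: IRET -> resume MAIN at PC=4 (depth now 0)
Event 12 (EXEC): [MAIN] PC=4: INC 4 -> ACC=7
Event 13 (EXEC): [MAIN] PC=5: HALT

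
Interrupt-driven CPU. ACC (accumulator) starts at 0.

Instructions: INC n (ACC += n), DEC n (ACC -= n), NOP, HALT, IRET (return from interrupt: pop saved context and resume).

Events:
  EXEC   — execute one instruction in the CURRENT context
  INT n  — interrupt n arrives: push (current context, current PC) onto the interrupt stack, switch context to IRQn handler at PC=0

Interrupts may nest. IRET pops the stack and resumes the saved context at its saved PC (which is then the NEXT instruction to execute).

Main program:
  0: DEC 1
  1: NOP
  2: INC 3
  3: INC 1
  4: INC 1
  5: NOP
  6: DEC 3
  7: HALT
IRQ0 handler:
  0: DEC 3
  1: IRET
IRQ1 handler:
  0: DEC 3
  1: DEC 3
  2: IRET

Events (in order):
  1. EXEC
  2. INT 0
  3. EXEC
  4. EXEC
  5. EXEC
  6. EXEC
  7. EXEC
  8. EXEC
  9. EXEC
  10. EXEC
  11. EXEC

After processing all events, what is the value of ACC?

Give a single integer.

Answer: -2

Derivation:
Event 1 (EXEC): [MAIN] PC=0: DEC 1 -> ACC=-1
Event 2 (INT 0): INT 0 arrives: push (MAIN, PC=1), enter IRQ0 at PC=0 (depth now 1)
Event 3 (EXEC): [IRQ0] PC=0: DEC 3 -> ACC=-4
Event 4 (EXEC): [IRQ0] PC=1: IRET -> resume MAIN at PC=1 (depth now 0)
Event 5 (EXEC): [MAIN] PC=1: NOP
Event 6 (EXEC): [MAIN] PC=2: INC 3 -> ACC=-1
Event 7 (EXEC): [MAIN] PC=3: INC 1 -> ACC=0
Event 8 (EXEC): [MAIN] PC=4: INC 1 -> ACC=1
Event 9 (EXEC): [MAIN] PC=5: NOP
Event 10 (EXEC): [MAIN] PC=6: DEC 3 -> ACC=-2
Event 11 (EXEC): [MAIN] PC=7: HALT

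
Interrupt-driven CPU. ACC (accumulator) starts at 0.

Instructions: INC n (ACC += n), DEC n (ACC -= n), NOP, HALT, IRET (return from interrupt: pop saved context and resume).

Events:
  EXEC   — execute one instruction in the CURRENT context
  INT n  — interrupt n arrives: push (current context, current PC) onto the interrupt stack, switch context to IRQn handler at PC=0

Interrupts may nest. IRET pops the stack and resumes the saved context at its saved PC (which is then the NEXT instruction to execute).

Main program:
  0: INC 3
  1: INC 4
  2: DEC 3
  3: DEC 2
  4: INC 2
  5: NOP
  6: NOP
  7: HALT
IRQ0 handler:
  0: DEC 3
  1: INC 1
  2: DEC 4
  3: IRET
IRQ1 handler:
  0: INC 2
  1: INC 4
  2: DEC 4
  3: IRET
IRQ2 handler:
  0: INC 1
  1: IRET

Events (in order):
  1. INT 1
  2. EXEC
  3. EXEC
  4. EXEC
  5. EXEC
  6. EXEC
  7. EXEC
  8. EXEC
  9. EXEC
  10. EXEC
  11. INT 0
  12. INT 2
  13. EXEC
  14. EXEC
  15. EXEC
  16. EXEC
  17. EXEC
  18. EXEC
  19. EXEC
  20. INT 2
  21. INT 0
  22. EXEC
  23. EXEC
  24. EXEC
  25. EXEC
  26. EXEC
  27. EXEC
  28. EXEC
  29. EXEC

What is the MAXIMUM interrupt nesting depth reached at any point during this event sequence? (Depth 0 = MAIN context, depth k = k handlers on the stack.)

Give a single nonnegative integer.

Answer: 2

Derivation:
Event 1 (INT 1): INT 1 arrives: push (MAIN, PC=0), enter IRQ1 at PC=0 (depth now 1) [depth=1]
Event 2 (EXEC): [IRQ1] PC=0: INC 2 -> ACC=2 [depth=1]
Event 3 (EXEC): [IRQ1] PC=1: INC 4 -> ACC=6 [depth=1]
Event 4 (EXEC): [IRQ1] PC=2: DEC 4 -> ACC=2 [depth=1]
Event 5 (EXEC): [IRQ1] PC=3: IRET -> resume MAIN at PC=0 (depth now 0) [depth=0]
Event 6 (EXEC): [MAIN] PC=0: INC 3 -> ACC=5 [depth=0]
Event 7 (EXEC): [MAIN] PC=1: INC 4 -> ACC=9 [depth=0]
Event 8 (EXEC): [MAIN] PC=2: DEC 3 -> ACC=6 [depth=0]
Event 9 (EXEC): [MAIN] PC=3: DEC 2 -> ACC=4 [depth=0]
Event 10 (EXEC): [MAIN] PC=4: INC 2 -> ACC=6 [depth=0]
Event 11 (INT 0): INT 0 arrives: push (MAIN, PC=5), enter IRQ0 at PC=0 (depth now 1) [depth=1]
Event 12 (INT 2): INT 2 arrives: push (IRQ0, PC=0), enter IRQ2 at PC=0 (depth now 2) [depth=2]
Event 13 (EXEC): [IRQ2] PC=0: INC 1 -> ACC=7 [depth=2]
Event 14 (EXEC): [IRQ2] PC=1: IRET -> resume IRQ0 at PC=0 (depth now 1) [depth=1]
Event 15 (EXEC): [IRQ0] PC=0: DEC 3 -> ACC=4 [depth=1]
Event 16 (EXEC): [IRQ0] PC=1: INC 1 -> ACC=5 [depth=1]
Event 17 (EXEC): [IRQ0] PC=2: DEC 4 -> ACC=1 [depth=1]
Event 18 (EXEC): [IRQ0] PC=3: IRET -> resume MAIN at PC=5 (depth now 0) [depth=0]
Event 19 (EXEC): [MAIN] PC=5: NOP [depth=0]
Event 20 (INT 2): INT 2 arrives: push (MAIN, PC=6), enter IRQ2 at PC=0 (depth now 1) [depth=1]
Event 21 (INT 0): INT 0 arrives: push (IRQ2, PC=0), enter IRQ0 at PC=0 (depth now 2) [depth=2]
Event 22 (EXEC): [IRQ0] PC=0: DEC 3 -> ACC=-2 [depth=2]
Event 23 (EXEC): [IRQ0] PC=1: INC 1 -> ACC=-1 [depth=2]
Event 24 (EXEC): [IRQ0] PC=2: DEC 4 -> ACC=-5 [depth=2]
Event 25 (EXEC): [IRQ0] PC=3: IRET -> resume IRQ2 at PC=0 (depth now 1) [depth=1]
Event 26 (EXEC): [IRQ2] PC=0: INC 1 -> ACC=-4 [depth=1]
Event 27 (EXEC): [IRQ2] PC=1: IRET -> resume MAIN at PC=6 (depth now 0) [depth=0]
Event 28 (EXEC): [MAIN] PC=6: NOP [depth=0]
Event 29 (EXEC): [MAIN] PC=7: HALT [depth=0]
Max depth observed: 2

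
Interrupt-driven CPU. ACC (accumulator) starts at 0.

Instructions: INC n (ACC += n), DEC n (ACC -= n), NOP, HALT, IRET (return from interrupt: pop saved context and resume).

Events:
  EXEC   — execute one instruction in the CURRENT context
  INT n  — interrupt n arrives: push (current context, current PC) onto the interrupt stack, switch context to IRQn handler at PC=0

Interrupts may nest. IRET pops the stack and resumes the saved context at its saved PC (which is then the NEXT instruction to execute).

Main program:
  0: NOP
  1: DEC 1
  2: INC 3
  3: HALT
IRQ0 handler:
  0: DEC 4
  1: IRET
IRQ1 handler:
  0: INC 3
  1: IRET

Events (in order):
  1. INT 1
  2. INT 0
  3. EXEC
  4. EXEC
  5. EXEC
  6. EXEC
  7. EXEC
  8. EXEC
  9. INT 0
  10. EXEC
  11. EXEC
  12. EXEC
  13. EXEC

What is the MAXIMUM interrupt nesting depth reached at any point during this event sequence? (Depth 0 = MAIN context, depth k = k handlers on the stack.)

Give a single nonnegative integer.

Event 1 (INT 1): INT 1 arrives: push (MAIN, PC=0), enter IRQ1 at PC=0 (depth now 1) [depth=1]
Event 2 (INT 0): INT 0 arrives: push (IRQ1, PC=0), enter IRQ0 at PC=0 (depth now 2) [depth=2]
Event 3 (EXEC): [IRQ0] PC=0: DEC 4 -> ACC=-4 [depth=2]
Event 4 (EXEC): [IRQ0] PC=1: IRET -> resume IRQ1 at PC=0 (depth now 1) [depth=1]
Event 5 (EXEC): [IRQ1] PC=0: INC 3 -> ACC=-1 [depth=1]
Event 6 (EXEC): [IRQ1] PC=1: IRET -> resume MAIN at PC=0 (depth now 0) [depth=0]
Event 7 (EXEC): [MAIN] PC=0: NOP [depth=0]
Event 8 (EXEC): [MAIN] PC=1: DEC 1 -> ACC=-2 [depth=0]
Event 9 (INT 0): INT 0 arrives: push (MAIN, PC=2), enter IRQ0 at PC=0 (depth now 1) [depth=1]
Event 10 (EXEC): [IRQ0] PC=0: DEC 4 -> ACC=-6 [depth=1]
Event 11 (EXEC): [IRQ0] PC=1: IRET -> resume MAIN at PC=2 (depth now 0) [depth=0]
Event 12 (EXEC): [MAIN] PC=2: INC 3 -> ACC=-3 [depth=0]
Event 13 (EXEC): [MAIN] PC=3: HALT [depth=0]
Max depth observed: 2

Answer: 2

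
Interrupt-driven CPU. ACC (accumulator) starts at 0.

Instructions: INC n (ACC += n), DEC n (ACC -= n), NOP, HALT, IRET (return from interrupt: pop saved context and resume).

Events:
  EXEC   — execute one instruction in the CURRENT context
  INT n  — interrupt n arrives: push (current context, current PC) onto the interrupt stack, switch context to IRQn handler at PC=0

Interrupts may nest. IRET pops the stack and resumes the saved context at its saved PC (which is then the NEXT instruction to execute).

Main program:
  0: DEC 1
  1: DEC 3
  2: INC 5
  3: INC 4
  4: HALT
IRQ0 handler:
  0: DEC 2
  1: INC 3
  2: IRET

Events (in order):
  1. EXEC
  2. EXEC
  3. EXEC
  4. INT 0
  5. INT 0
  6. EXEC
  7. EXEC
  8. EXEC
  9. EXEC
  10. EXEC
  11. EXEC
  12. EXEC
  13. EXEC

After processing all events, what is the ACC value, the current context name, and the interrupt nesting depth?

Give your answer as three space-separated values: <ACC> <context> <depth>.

Event 1 (EXEC): [MAIN] PC=0: DEC 1 -> ACC=-1
Event 2 (EXEC): [MAIN] PC=1: DEC 3 -> ACC=-4
Event 3 (EXEC): [MAIN] PC=2: INC 5 -> ACC=1
Event 4 (INT 0): INT 0 arrives: push (MAIN, PC=3), enter IRQ0 at PC=0 (depth now 1)
Event 5 (INT 0): INT 0 arrives: push (IRQ0, PC=0), enter IRQ0 at PC=0 (depth now 2)
Event 6 (EXEC): [IRQ0] PC=0: DEC 2 -> ACC=-1
Event 7 (EXEC): [IRQ0] PC=1: INC 3 -> ACC=2
Event 8 (EXEC): [IRQ0] PC=2: IRET -> resume IRQ0 at PC=0 (depth now 1)
Event 9 (EXEC): [IRQ0] PC=0: DEC 2 -> ACC=0
Event 10 (EXEC): [IRQ0] PC=1: INC 3 -> ACC=3
Event 11 (EXEC): [IRQ0] PC=2: IRET -> resume MAIN at PC=3 (depth now 0)
Event 12 (EXEC): [MAIN] PC=3: INC 4 -> ACC=7
Event 13 (EXEC): [MAIN] PC=4: HALT

Answer: 7 MAIN 0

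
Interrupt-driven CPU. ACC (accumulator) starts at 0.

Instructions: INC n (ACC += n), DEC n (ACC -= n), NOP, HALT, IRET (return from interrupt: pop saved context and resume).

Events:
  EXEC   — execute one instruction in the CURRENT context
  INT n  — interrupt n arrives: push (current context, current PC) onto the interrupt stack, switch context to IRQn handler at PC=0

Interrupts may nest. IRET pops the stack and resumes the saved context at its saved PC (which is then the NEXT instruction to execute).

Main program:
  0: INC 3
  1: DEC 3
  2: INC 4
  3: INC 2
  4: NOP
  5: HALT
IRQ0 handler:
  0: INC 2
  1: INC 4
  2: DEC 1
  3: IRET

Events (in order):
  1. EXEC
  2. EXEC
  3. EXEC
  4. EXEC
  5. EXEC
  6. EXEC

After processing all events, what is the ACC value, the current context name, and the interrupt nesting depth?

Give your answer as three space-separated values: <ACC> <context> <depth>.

Answer: 6 MAIN 0

Derivation:
Event 1 (EXEC): [MAIN] PC=0: INC 3 -> ACC=3
Event 2 (EXEC): [MAIN] PC=1: DEC 3 -> ACC=0
Event 3 (EXEC): [MAIN] PC=2: INC 4 -> ACC=4
Event 4 (EXEC): [MAIN] PC=3: INC 2 -> ACC=6
Event 5 (EXEC): [MAIN] PC=4: NOP
Event 6 (EXEC): [MAIN] PC=5: HALT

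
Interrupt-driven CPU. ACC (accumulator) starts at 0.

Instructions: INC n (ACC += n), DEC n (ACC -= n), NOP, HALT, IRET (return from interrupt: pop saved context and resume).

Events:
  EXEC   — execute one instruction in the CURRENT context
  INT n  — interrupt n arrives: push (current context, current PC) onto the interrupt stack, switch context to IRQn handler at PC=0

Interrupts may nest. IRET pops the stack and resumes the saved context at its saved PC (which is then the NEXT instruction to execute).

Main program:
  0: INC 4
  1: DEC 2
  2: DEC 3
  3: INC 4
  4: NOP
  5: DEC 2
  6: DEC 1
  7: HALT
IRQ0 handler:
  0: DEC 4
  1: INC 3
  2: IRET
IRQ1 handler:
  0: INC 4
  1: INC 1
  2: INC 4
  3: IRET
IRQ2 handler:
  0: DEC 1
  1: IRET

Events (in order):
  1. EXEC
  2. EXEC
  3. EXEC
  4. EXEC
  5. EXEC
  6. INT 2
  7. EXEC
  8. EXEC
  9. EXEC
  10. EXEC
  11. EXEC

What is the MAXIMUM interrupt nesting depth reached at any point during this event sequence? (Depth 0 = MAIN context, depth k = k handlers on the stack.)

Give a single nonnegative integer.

Event 1 (EXEC): [MAIN] PC=0: INC 4 -> ACC=4 [depth=0]
Event 2 (EXEC): [MAIN] PC=1: DEC 2 -> ACC=2 [depth=0]
Event 3 (EXEC): [MAIN] PC=2: DEC 3 -> ACC=-1 [depth=0]
Event 4 (EXEC): [MAIN] PC=3: INC 4 -> ACC=3 [depth=0]
Event 5 (EXEC): [MAIN] PC=4: NOP [depth=0]
Event 6 (INT 2): INT 2 arrives: push (MAIN, PC=5), enter IRQ2 at PC=0 (depth now 1) [depth=1]
Event 7 (EXEC): [IRQ2] PC=0: DEC 1 -> ACC=2 [depth=1]
Event 8 (EXEC): [IRQ2] PC=1: IRET -> resume MAIN at PC=5 (depth now 0) [depth=0]
Event 9 (EXEC): [MAIN] PC=5: DEC 2 -> ACC=0 [depth=0]
Event 10 (EXEC): [MAIN] PC=6: DEC 1 -> ACC=-1 [depth=0]
Event 11 (EXEC): [MAIN] PC=7: HALT [depth=0]
Max depth observed: 1

Answer: 1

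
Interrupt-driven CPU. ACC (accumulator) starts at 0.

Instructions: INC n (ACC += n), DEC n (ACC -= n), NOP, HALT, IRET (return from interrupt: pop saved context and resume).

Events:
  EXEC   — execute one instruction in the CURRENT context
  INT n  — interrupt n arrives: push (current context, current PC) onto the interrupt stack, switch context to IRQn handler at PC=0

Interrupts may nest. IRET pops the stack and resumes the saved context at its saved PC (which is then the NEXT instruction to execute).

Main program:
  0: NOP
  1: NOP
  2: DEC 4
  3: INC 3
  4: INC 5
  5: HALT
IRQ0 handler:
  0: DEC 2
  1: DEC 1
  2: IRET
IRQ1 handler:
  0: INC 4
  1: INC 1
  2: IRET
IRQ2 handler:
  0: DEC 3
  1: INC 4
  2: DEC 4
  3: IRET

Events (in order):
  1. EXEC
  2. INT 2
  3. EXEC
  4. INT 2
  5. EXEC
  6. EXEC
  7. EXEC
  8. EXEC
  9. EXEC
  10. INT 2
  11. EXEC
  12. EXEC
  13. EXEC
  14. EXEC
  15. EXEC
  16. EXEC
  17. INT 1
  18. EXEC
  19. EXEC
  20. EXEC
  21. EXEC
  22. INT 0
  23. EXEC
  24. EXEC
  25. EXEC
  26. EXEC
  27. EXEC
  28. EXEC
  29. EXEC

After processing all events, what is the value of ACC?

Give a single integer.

Event 1 (EXEC): [MAIN] PC=0: NOP
Event 2 (INT 2): INT 2 arrives: push (MAIN, PC=1), enter IRQ2 at PC=0 (depth now 1)
Event 3 (EXEC): [IRQ2] PC=0: DEC 3 -> ACC=-3
Event 4 (INT 2): INT 2 arrives: push (IRQ2, PC=1), enter IRQ2 at PC=0 (depth now 2)
Event 5 (EXEC): [IRQ2] PC=0: DEC 3 -> ACC=-6
Event 6 (EXEC): [IRQ2] PC=1: INC 4 -> ACC=-2
Event 7 (EXEC): [IRQ2] PC=2: DEC 4 -> ACC=-6
Event 8 (EXEC): [IRQ2] PC=3: IRET -> resume IRQ2 at PC=1 (depth now 1)
Event 9 (EXEC): [IRQ2] PC=1: INC 4 -> ACC=-2
Event 10 (INT 2): INT 2 arrives: push (IRQ2, PC=2), enter IRQ2 at PC=0 (depth now 2)
Event 11 (EXEC): [IRQ2] PC=0: DEC 3 -> ACC=-5
Event 12 (EXEC): [IRQ2] PC=1: INC 4 -> ACC=-1
Event 13 (EXEC): [IRQ2] PC=2: DEC 4 -> ACC=-5
Event 14 (EXEC): [IRQ2] PC=3: IRET -> resume IRQ2 at PC=2 (depth now 1)
Event 15 (EXEC): [IRQ2] PC=2: DEC 4 -> ACC=-9
Event 16 (EXEC): [IRQ2] PC=3: IRET -> resume MAIN at PC=1 (depth now 0)
Event 17 (INT 1): INT 1 arrives: push (MAIN, PC=1), enter IRQ1 at PC=0 (depth now 1)
Event 18 (EXEC): [IRQ1] PC=0: INC 4 -> ACC=-5
Event 19 (EXEC): [IRQ1] PC=1: INC 1 -> ACC=-4
Event 20 (EXEC): [IRQ1] PC=2: IRET -> resume MAIN at PC=1 (depth now 0)
Event 21 (EXEC): [MAIN] PC=1: NOP
Event 22 (INT 0): INT 0 arrives: push (MAIN, PC=2), enter IRQ0 at PC=0 (depth now 1)
Event 23 (EXEC): [IRQ0] PC=0: DEC 2 -> ACC=-6
Event 24 (EXEC): [IRQ0] PC=1: DEC 1 -> ACC=-7
Event 25 (EXEC): [IRQ0] PC=2: IRET -> resume MAIN at PC=2 (depth now 0)
Event 26 (EXEC): [MAIN] PC=2: DEC 4 -> ACC=-11
Event 27 (EXEC): [MAIN] PC=3: INC 3 -> ACC=-8
Event 28 (EXEC): [MAIN] PC=4: INC 5 -> ACC=-3
Event 29 (EXEC): [MAIN] PC=5: HALT

Answer: -3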